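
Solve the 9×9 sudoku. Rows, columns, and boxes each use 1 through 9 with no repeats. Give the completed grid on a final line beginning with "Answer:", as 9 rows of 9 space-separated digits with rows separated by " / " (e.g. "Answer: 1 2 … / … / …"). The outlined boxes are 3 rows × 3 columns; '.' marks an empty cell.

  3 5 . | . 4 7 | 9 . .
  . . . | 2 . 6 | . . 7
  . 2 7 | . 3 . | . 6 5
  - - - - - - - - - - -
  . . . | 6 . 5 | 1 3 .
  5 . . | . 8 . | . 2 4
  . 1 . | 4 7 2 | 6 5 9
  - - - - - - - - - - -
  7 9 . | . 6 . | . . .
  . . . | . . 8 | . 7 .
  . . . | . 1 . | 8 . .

Step 1. [r7c3∈{1,2,3,4,5,8}] row 7 places 8 nowhere but r7c3, so r7c3=8.
Step 2. [r8c5∈{2,5,9}] across col 5, 2 lands solely at r8c5 ⇒ r8c5=2.
Step 3. [r8c4∈{3,5,9}] row 8 places 9 nowhere but r8c4 ⇒ r8c4=9.
Step 4. [r3c7∈{4}] r3c7 is down to just 4, so r3c7=4.
Step 5. [r1c9∈{1,2,8}] 2 has one home in row 1: r1c9, so r1c9=2.
Step 6. [r4c5∈{9}] only 9 remains possible at r4c5, so r4c5=9.
Step 7. [r6c3∈{3}] r6c3's peers cover all but 3 ⇒ r6c3=3.
Step 8. [r6c1∈{8}] nothing but 8 survives at r6c1, so r6c1=8.
Step 9. [r1c3∈{1,6}] in row 1, 6 fits only at r1c3, so r1c3=6.
Step 10. [r5c2∈{6,7}] 6 has one home in row 5: r5c2, so r5c2=6.
Step 11. [r7c7∈{2,3,5}] row 7 places 2 nowhere but r7c7. So r7c7=2.
Step 12. [r2c2∈{4,8}] across col 2, 8 lands solely at r2c2, so r2c2=8.
Step 13. [r2c8∈{1}] r2c8 is down to just 1, so r2c8=1.
Step 14. [r3c1∈{1,9}] box 1 places 1 nowhere but r3c1. So r3c1=1.
Step 15. [r8c3∈{1,4,5}] in col 3, 1 fits only at r8c3 ⇒ r8c3=1.
Step 16. [r9c3∈{2,4,5}] col 3 places 5 nowhere but r9c3. So r9c3=5.
Step 17. [r9c1∈{2,4,6}] across row 9, 2 lands solely at r9c1 ⇒ r9c1=2.
Step 18. [r4c1∈{4}] r4c1's peers cover all but 4 ⇒ r4c1=4.
Step 19. [r9c9∈{3,6}] r9c9 is the only open cell in row 9 admitting 6 ⇒ r9c9=6.
Step 20. [r8c9∈{3}] r8c9 has the single candidate 3. So r8c9=3.
Step 21. [r9c2∈{3,4}] 3 has one home in col 2: r9c2 ⇒ r9c2=3.
Step 22. [r7c8∈{4}] r7c8 is down to just 4. So r7c8=4.
Step 23. [r5c6∈{1,3}] across col 6, 1 lands solely at r5c6, so r5c6=1.
Step 24. [r2c3∈{4,9}] 4 has one home in row 2: r2c3 ⇒ r2c3=4.
Step 25. [r5c4∈{3}] r5c4's peers cover all but 3 ⇒ r5c4=3.
Step 26. [r1c8∈{8}] r1c8 is down to just 8 ⇒ r1c8=8.
Step 27. [r2c1∈{9}] r2c1's peers cover all but 9 ⇒ r2c1=9.
Step 28. [r2c5∈{5}] nothing but 5 survives at r2c5 ⇒ r2c5=5.
Step 29. [r7c4∈{5}] r7c4's peers cover all but 5 ⇒ r7c4=5.
Step 30. [r7c9∈{1}] only 1 remains possible at r7c9. So r7c9=1.
Step 31. [r4c9∈{8}] only 8 remains possible at r4c9. So r4c9=8.
Step 32. [r1c4∈{1}] r1c4 has the single candidate 1 ⇒ r1c4=1.
Step 33. [r4c3∈{2}] r4c3's peers cover all but 2 ⇒ r4c3=2.
Step 34. [r3c4∈{8}] r3c4 is down to just 8. So r3c4=8.
Step 35. [r9c4∈{7}] r9c4's peers cover all but 7, so r9c4=7.
Step 36. [r9c8∈{9}] r9c8 has the single candidate 9. So r9c8=9.
Step 37. [r8c1∈{6}] r8c1's peers cover all but 6 ⇒ r8c1=6.
Step 38. [r8c2∈{4}] r8c2 has the single candidate 4. So r8c2=4.
Step 39. [r2c7∈{3}] nothing but 3 survives at r2c7, so r2c7=3.
Step 40. [r5c7∈{7}] only 7 remains possible at r5c7, so r5c7=7.
Step 41. [r9c6∈{4}] r9c6 is down to just 4 ⇒ r9c6=4.
Step 42. [r8c7∈{5}] r8c7 is down to just 5, so r8c7=5.
Step 43. [r7c6∈{3}] r7c6 is down to just 3, so r7c6=3.
Step 44. [r3c6∈{9}] r3c6 has the single candidate 9 ⇒ r3c6=9.
Step 45. [r5c3∈{9}] r5c3 is down to just 9, so r5c3=9.
Step 46. [r4c2∈{7}] r4c2 has the single candidate 7. So r4c2=7.

Answer: 3 5 6 1 4 7 9 8 2 / 9 8 4 2 5 6 3 1 7 / 1 2 7 8 3 9 4 6 5 / 4 7 2 6 9 5 1 3 8 / 5 6 9 3 8 1 7 2 4 / 8 1 3 4 7 2 6 5 9 / 7 9 8 5 6 3 2 4 1 / 6 4 1 9 2 8 5 7 3 / 2 3 5 7 1 4 8 9 6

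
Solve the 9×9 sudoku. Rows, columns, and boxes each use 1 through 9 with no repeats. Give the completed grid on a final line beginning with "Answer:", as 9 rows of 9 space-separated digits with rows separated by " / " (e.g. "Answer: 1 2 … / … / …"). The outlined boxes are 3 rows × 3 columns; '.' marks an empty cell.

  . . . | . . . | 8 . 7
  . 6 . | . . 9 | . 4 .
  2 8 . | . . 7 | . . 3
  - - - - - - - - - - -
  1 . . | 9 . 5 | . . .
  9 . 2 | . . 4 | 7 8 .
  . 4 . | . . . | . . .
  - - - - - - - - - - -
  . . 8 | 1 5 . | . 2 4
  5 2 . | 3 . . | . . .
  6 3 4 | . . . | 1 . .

Step 1. [r4c5∈{2,3,6,7,8}] across row 4, 8 lands solely at r4c5 ⇒ r4c5=8.
Step 2. [r1c2∈{1,5,9}] across col 2, 1 lands solely at r1c2. So r1c2=1.
Step 3. [r5c4∈{6}] r5c4 has the single candidate 6 ⇒ r5c4=6.
Step 4. [r6c6∈{1,2,3}] col 6 places 1 nowhere but r6c6 ⇒ r6c6=1.
Step 5. [r1c6∈{2,3,6}] across col 6, 3 lands solely at r1c6. So r1c6=3.
Step 6. [r8c5∈{4,6,7,9}] r8c5 is the only open cell in row 8 admitting 4. So r8c5=4.
Step 7. [r3c8∈{1,5,6,9}] 1 has one home in col 8: r3c8, so r3c8=1.
Step 8. [r9c5∈{2,7,9}] across col 5, 9 lands solely at r9c5. So r9c5=9.
Step 9. [r6c5∈{2,3,7}] in col 5, 7 fits only at r6c5, so r6c5=7.
Step 10. [r6c4∈{2}] only 2 remains possible at r6c4. So r6c4=2.
Step 11. [r7c7∈{3,6,9}] row 7 places 3 nowhere but r7c7 ⇒ r7c7=3.
Step 12. [r7c1∈{7}] r7c1's peers cover all but 7. So r7c1=7.
Step 13. [r2c3∈{3,5,7}] 7 has one home in row 2: r2c3. So r2c3=7.
Step 14. [r8c8∈{6,7,9}] row 8 places 7 nowhere but r8c8 ⇒ r8c8=7.
Step 15. [r9c8∈{5}] only 5 remains possible at r9c8 ⇒ r9c8=5.
Step 16. [r9c9∈{8}] r9c9 has the single candidate 8 ⇒ r9c9=8.
Step 17. [r4c7∈{2,4,6}] r4c7 is the only open cell in row 4 admitting 4, so r4c7=4.
Step 18. [r2c7∈{2,5}] across col 7, 2 lands solely at r2c7 ⇒ r2c7=2.
Step 19. [r2c9∈{5}] only 5 remains possible at r2c9. So r2c9=5.
Step 20. [r6c7∈{5,6,9}] across col 7, 5 lands solely at r6c7 ⇒ r6c7=5.
Step 21. [r3c5∈{6}] r3c5 has the single candidate 6. So r3c5=6.
Step 22. [r1c8∈{6,9}] across row 1, 6 lands solely at r1c8, so r1c8=6.
Step 23. [r1c3∈{5,9}] 9 has one home in row 1: r1c3 ⇒ r1c3=9.
Step 24. [r8c7∈{6,9}] across col 7, 6 lands solely at r8c7, so r8c7=6.
Step 25. [r6c8∈{3,9}] col 8 places 9 nowhere but r6c8. So r6c8=9.
Step 26. [r6c9∈{6}] only 6 remains possible at r6c9. So r6c9=6.
Step 27. [r1c4∈{4,5}] r1c4 is the only open cell in row 1 admitting 5, so r1c4=5.
Step 28. [r6c3∈{3}] r6c3 is down to just 3 ⇒ r6c3=3.
Step 29. [r3c3∈{5}] r3c3 has the single candidate 5, so r3c3=5.
Step 30. [r9c6∈{2}] only 2 remains possible at r9c6 ⇒ r9c6=2.
Step 31. [r8c6∈{8}] r8c6 has the single candidate 8, so r8c6=8.
Step 32. [r2c5∈{1}] r2c5 is down to just 1. So r2c5=1.
Step 33. [r3c7∈{9}] only 9 remains possible at r3c7. So r3c7=9.
Step 34. [r4c8∈{3}] r4c8's peers cover all but 3, so r4c8=3.
Step 35. [r9c4∈{7}] r9c4 is down to just 7 ⇒ r9c4=7.
Step 36. [r4c3∈{6}] only 6 remains possible at r4c3. So r4c3=6.
Step 37. [r1c1∈{4}] only 4 remains possible at r1c1. So r1c1=4.
Step 38. [r7c6∈{6}] r7c6 has the single candidate 6 ⇒ r7c6=6.
Step 39. [r2c1∈{3}] r2c1 has the single candidate 3 ⇒ r2c1=3.
Step 40. [r6c1∈{8}] only 8 remains possible at r6c1 ⇒ r6c1=8.
Step 41. [r2c4∈{8}] nothing but 8 survives at r2c4. So r2c4=8.
Step 42. [r8c9∈{9}] r8c9 has the single candidate 9, so r8c9=9.
Step 43. [r1c5∈{2}] r1c5 has the single candidate 2, so r1c5=2.
Step 44. [r7c2∈{9}] r7c2's peers cover all but 9 ⇒ r7c2=9.
Step 45. [r8c3∈{1}] only 1 remains possible at r8c3 ⇒ r8c3=1.
Step 46. [r5c5∈{3}] only 3 remains possible at r5c5. So r5c5=3.
Step 47. [r4c9∈{2}] r4c9 has the single candidate 2. So r4c9=2.
Step 48. [r4c2∈{7}] r4c2 has the single candidate 7. So r4c2=7.
Step 49. [r3c4∈{4}] only 4 remains possible at r3c4. So r3c4=4.
Step 50. [r5c2∈{5}] only 5 remains possible at r5c2 ⇒ r5c2=5.
Step 51. [r5c9∈{1}] r5c9 is down to just 1, so r5c9=1.

Answer: 4 1 9 5 2 3 8 6 7 / 3 6 7 8 1 9 2 4 5 / 2 8 5 4 6 7 9 1 3 / 1 7 6 9 8 5 4 3 2 / 9 5 2 6 3 4 7 8 1 / 8 4 3 2 7 1 5 9 6 / 7 9 8 1 5 6 3 2 4 / 5 2 1 3 4 8 6 7 9 / 6 3 4 7 9 2 1 5 8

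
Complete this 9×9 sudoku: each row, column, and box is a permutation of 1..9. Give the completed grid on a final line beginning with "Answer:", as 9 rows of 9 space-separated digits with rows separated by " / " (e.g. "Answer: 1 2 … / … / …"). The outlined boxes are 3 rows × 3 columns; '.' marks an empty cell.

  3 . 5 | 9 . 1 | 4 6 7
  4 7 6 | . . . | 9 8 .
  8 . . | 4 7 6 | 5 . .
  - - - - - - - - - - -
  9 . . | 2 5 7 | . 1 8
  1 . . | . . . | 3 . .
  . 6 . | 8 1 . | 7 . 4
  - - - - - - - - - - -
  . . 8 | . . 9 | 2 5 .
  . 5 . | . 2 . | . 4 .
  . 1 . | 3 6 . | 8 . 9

Step 1. [r2c9∈{1,2,3}] in row 2, 1 fits only at r2c9. So r2c9=1.
Step 2. [r5c3∈{2,4,7}] in row 5, 7 fits only at r5c3 ⇒ r5c3=7.
Step 3. [r1c2∈{2}] r1c2 has the single candidate 2 ⇒ r1c2=2.
Step 4. [r7c5∈{4}] only 4 remains possible at r7c5. So r7c5=4.
Step 5. [r7c2∈{3}] only 3 remains possible at r7c2, so r7c2=3.
Step 6. [r7c9∈{6}] only 6 remains possible at r7c9. So r7c9=6.
Step 7. [r7c1∈{7}] nothing but 7 survives at r7c1 ⇒ r7c1=7.
Step 8. [r4c2∈{4}] r4c2 has the single candidate 4 ⇒ r4c2=4.
Step 9. [r6c6∈{3}] nothing but 3 survives at r6c6 ⇒ r6c6=3.
Step 10. [r6c3∈{2}] nothing but 2 survives at r6c3. So r6c3=2.
Step 11. [r3c8∈{2,3}] r3c8 is the only open cell in col 8 admitting 3 ⇒ r3c8=3.
Step 12. [r5c8∈{2,9}] col 8 places 2 nowhere but r5c8. So r5c8=2.
Step 13. [r7c4∈{1}] r7c4's peers cover all but 1 ⇒ r7c4=1.
Step 14. [r9c6∈{5}] nothing but 5 survives at r9c6 ⇒ r9c6=5.
Step 15. [r3c2∈{9}] r3c2 has the single candidate 9, so r3c2=9.
Step 16. [r5c5∈{9}] r5c5's peers cover all but 9. So r5c5=9.
Step 17. [r8c4∈{7}] r8c4 is down to just 7, so r8c4=7.
Step 18. [r5c2∈{8}] only 8 remains possible at r5c2 ⇒ r5c2=8.
Step 19. [r6c8∈{9}] r6c8's peers cover all but 9 ⇒ r6c8=9.
Step 20. [r2c5∈{3}] only 3 remains possible at r2c5. So r2c5=3.
Step 21. [r1c5∈{8}] r1c5 has the single candidate 8, so r1c5=8.
Step 22. [r8c7∈{1}] r8c7 has the single candidate 1. So r8c7=1.
Step 23. [r4c7∈{6}] only 6 remains possible at r4c7. So r4c7=6.
Step 24. [r3c3∈{1}] nothing but 1 survives at r3c3 ⇒ r3c3=1.
Step 25. [r2c6∈{2}] r2c6 has the single candidate 2, so r2c6=2.
Step 26. [r9c1∈{2}] only 2 remains possible at r9c1 ⇒ r9c1=2.
Step 27. [r5c4∈{6}] nothing but 6 survives at r5c4, so r5c4=6.
Step 28. [r6c1∈{5}] r6c1 is down to just 5 ⇒ r6c1=5.
Step 29. [r4c3∈{3}] r4c3's peers cover all but 3 ⇒ r4c3=3.
Step 30. [r5c6∈{4}] r5c6's peers cover all but 4, so r5c6=4.
Step 31. [r9c3∈{4}] r9c3's peers cover all but 4 ⇒ r9c3=4.
Step 32. [r9c8∈{7}] only 7 remains possible at r9c8, so r9c8=7.
Step 33. [r8c9∈{3}] only 3 remains possible at r8c9. So r8c9=3.
Step 34. [r3c9∈{2}] nothing but 2 survives at r3c9 ⇒ r3c9=2.
Step 35. [r8c6∈{8}] nothing but 8 survives at r8c6 ⇒ r8c6=8.
Step 36. [r8c3∈{9}] r8c3 is down to just 9. So r8c3=9.
Step 37. [r8c1∈{6}] nothing but 6 survives at r8c1 ⇒ r8c1=6.
Step 38. [r2c4∈{5}] r2c4 has the single candidate 5. So r2c4=5.
Step 39. [r5c9∈{5}] r5c9 has the single candidate 5 ⇒ r5c9=5.

Answer: 3 2 5 9 8 1 4 6 7 / 4 7 6 5 3 2 9 8 1 / 8 9 1 4 7 6 5 3 2 / 9 4 3 2 5 7 6 1 8 / 1 8 7 6 9 4 3 2 5 / 5 6 2 8 1 3 7 9 4 / 7 3 8 1 4 9 2 5 6 / 6 5 9 7 2 8 1 4 3 / 2 1 4 3 6 5 8 7 9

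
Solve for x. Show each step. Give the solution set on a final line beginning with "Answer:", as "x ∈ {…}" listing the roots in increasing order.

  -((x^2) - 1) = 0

Step 1. [-((x^2) - 1) = 0] leading − — multiply by −1, so neg: (x^2) - 1 = 0.
Step 2. [(x^2) - 1 = 0] 1 comes off first (add 1) ⇒ sub: x^2 = 1.
Step 3. [x^2 = 1] √ both sides: 1 ≥ 0 gives two branches ⇒ sqrt: x = 1 or -1.

Answer: x ∈ {-1, 1}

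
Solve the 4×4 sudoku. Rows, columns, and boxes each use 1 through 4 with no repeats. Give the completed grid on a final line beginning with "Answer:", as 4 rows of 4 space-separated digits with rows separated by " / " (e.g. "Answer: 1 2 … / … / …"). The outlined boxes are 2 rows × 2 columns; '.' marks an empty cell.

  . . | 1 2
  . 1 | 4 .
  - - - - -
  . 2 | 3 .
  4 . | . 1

Step 1. [r1c1∈{3}] nothing but 3 survives at r1c1. So r1c1=3.
Step 2. [r1c2∈{4}] r1c2 has the single candidate 4, so r1c2=4.
Step 3. [r4c3∈{2}] only 2 remains possible at r4c3, so r4c3=2.
Step 4. [r2c4∈{3}] r2c4 is down to just 3 ⇒ r2c4=3.
Step 5. [r4c2∈{3}] only 3 remains possible at r4c2, so r4c2=3.
Step 6. [r3c4∈{4}] only 4 remains possible at r3c4, so r3c4=4.
Step 7. [r2c1∈{2}] r2c1 is down to just 2 ⇒ r2c1=2.
Step 8. [r3c1∈{1}] r3c1 is down to just 1 ⇒ r3c1=1.

Answer: 3 4 1 2 / 2 1 4 3 / 1 2 3 4 / 4 3 2 1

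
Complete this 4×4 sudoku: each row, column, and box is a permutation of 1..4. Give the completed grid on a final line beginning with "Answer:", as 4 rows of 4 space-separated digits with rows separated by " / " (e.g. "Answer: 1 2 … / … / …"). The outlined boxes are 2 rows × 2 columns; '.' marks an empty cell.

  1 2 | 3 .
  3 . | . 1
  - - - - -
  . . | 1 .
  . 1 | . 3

Step 1. [r3c4∈{2,4}] across col 4, 2 lands solely at r3c4, so r3c4=2.
Step 2. [r4c3∈{4}] r4c3 has the single candidate 4 ⇒ r4c3=4.
Step 3. [r2c2∈{4}] only 4 remains possible at r2c2. So r2c2=4.
Step 4. [r4c1∈{2}] nothing but 2 survives at r4c1 ⇒ r4c1=2.
Step 5. [r1c4∈{4}] r1c4's peers cover all but 4 ⇒ r1c4=4.
Step 6. [r2c3∈{2}] only 2 remains possible at r2c3, so r2c3=2.
Step 7. [r3c1∈{4}] r3c1 has the single candidate 4. So r3c1=4.
Step 8. [r3c2∈{3}] r3c2's peers cover all but 3 ⇒ r3c2=3.

Answer: 1 2 3 4 / 3 4 2 1 / 4 3 1 2 / 2 1 4 3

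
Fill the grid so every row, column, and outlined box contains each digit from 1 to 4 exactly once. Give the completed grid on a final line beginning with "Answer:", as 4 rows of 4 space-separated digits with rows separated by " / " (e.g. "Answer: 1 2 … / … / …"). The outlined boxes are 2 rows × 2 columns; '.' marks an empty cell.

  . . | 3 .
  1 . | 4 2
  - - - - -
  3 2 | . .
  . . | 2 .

Step 1. [r4c1∈{4}] nothing but 4 survives at r4c1. So r4c1=4.
Step 2. [r3c3∈{1}] r3c3 is down to just 1, so r3c3=1.
Step 3. [r1c2∈{4}] nothing but 4 survives at r1c2, so r1c2=4.
Step 4. [r1c1∈{2}] r1c1 is down to just 2 ⇒ r1c1=2.
Step 5. [r4c2∈{1}] only 1 remains possible at r4c2. So r4c2=1.
Step 6. [r3c4∈{4}] r3c4 has the single candidate 4 ⇒ r3c4=4.
Step 7. [r2c2∈{3}] r2c2 has the single candidate 3 ⇒ r2c2=3.
Step 8. [r1c4∈{1}] nothing but 1 survives at r1c4, so r1c4=1.
Step 9. [r4c4∈{3}] r4c4 is down to just 3, so r4c4=3.

Answer: 2 4 3 1 / 1 3 4 2 / 3 2 1 4 / 4 1 2 3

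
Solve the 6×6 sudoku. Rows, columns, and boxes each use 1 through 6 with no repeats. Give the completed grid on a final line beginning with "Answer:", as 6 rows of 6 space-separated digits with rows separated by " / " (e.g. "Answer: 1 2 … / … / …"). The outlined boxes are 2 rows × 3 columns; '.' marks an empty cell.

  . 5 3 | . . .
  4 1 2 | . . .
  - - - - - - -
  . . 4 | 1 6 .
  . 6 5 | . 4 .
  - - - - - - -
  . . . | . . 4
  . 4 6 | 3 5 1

Step 1. [r4c4∈{2}] nothing but 2 survives at r4c4, so r4c4=2.
Step 2. [r5c1∈{1,2,3,5}] in row 5, 5 fits only at r5c1 ⇒ r5c1=5.
Step 3. [r4c6∈{3}] only 3 remains possible at r4c6 ⇒ r4c6=3.
Step 4. [r5c5∈{2}] r5c5 is down to just 2 ⇒ r5c5=2.
Step 5. [r2c4∈{5,6}] 5 has one home in col 4: r2c4, so r2c4=5.
Step 6. [r3c1∈{2,3}] 3 has one home in col 1: r3c1, so r3c1=3.
Step 7. [r1c1∈{6}] only 6 remains possible at r1c1. So r1c1=6.
Step 8. [r6c1∈{2}] r6c1 has the single candidate 2, so r6c1=2.
Step 9. [r1c5∈{1}] nothing but 1 survives at r1c5, so r1c5=1.
Step 10. [r2c6∈{6}] only 6 remains possible at r2c6. So r2c6=6.
Step 11. [r1c4∈{4}] only 4 remains possible at r1c4, so r1c4=4.
Step 12. [r4c1∈{1}] r4c1 is down to just 1, so r4c1=1.
Step 13. [r3c2∈{2}] nothing but 2 survives at r3c2 ⇒ r3c2=2.
Step 14. [r2c5∈{3}] r2c5's peers cover all but 3, so r2c5=3.
Step 15. [r5c4∈{6}] r5c4 is down to just 6, so r5c4=6.
Step 16. [r3c6∈{5}] r3c6's peers cover all but 5. So r3c6=5.
Step 17. [r5c2∈{3}] r5c2 is down to just 3, so r5c2=3.
Step 18. [r5c3∈{1}] only 1 remains possible at r5c3 ⇒ r5c3=1.
Step 19. [r1c6∈{2}] only 2 remains possible at r1c6 ⇒ r1c6=2.

Answer: 6 5 3 4 1 2 / 4 1 2 5 3 6 / 3 2 4 1 6 5 / 1 6 5 2 4 3 / 5 3 1 6 2 4 / 2 4 6 3 5 1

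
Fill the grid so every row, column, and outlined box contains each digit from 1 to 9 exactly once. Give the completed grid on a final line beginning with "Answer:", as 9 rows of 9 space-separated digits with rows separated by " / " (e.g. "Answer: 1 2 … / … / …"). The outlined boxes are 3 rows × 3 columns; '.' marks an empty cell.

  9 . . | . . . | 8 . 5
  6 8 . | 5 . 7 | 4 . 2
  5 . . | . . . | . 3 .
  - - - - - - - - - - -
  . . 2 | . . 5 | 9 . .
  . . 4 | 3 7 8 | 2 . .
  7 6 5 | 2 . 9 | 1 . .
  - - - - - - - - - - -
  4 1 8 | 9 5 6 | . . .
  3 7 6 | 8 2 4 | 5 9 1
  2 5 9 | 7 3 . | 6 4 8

Step 1. [r6c5∈{4}] only 4 remains possible at r6c5 ⇒ r6c5=4.
Step 2. [r1c6∈{1,2,3}] col 6 places 3 nowhere but r1c6, so r1c6=3.
Step 3. [r3c7∈{7}] only 7 remains possible at r3c7, so r3c7=7.
Step 4. [r3c3∈{1}] only 1 remains possible at r3c3. So r3c3=1.
Step 5. [r5c9∈{6}] r5c9 has the single candidate 6 ⇒ r5c9=6.
Step 6. [r1c8∈{1,6}] 6 has one home in col 8: r1c8, so r1c8=6.
Step 7. [r1c5∈{1}] only 1 remains possible at r1c5 ⇒ r1c5=1.
Step 8. [r1c2∈{2,4}] in row 1, 2 fits only at r1c2. So r1c2=2.
Step 9. [r4c4∈{1,6}] in col 4, 1 fits only at r4c4, so r4c4=1.
Step 10. [r3c5∈{6,8,9}] r3c5 is the only open cell in row 3 admitting 8 ⇒ r3c5=8.
Step 11. [r4c9∈{3,4,7}] across row 4, 4 lands solely at r4c9, so r4c9=4.
Step 12. [r7c9∈{3,7}] col 9 places 7 nowhere but r7c9 ⇒ r7c9=7.
Step 13. [r1c4∈{4}] r1c4's peers cover all but 4, so r1c4=4.
Step 14. [r4c1∈{8}] only 8 remains possible at r4c1. So r4c1=8.
Step 15. [r5c2∈{9}] r5c2's peers cover all but 9, so r5c2=9.
Step 16. [r4c5∈{6}] only 6 remains possible at r4c5. So r4c5=6.
Step 17. [r5c8∈{5}] r5c8 has the single candidate 5 ⇒ r5c8=5.
Step 18. [r9c6∈{1}] nothing but 1 survives at r9c6. So r9c6=1.
Step 19. [r1c3∈{7}] r1c3 has the single candidate 7, so r1c3=7.
Step 20. [r3c6∈{2}] only 2 remains possible at r3c6, so r3c6=2.
Step 21. [r7c7∈{3}] nothing but 3 survives at r7c7. So r7c7=3.
Step 22. [r4c8∈{7}] r4c8 has the single candidate 7. So r4c8=7.
Step 23. [r2c5∈{9}] r2c5's peers cover all but 9 ⇒ r2c5=9.
Step 24. [r2c8∈{1}] nothing but 1 survives at r2c8. So r2c8=1.
Step 25. [r6c8∈{8}] only 8 remains possible at r6c8, so r6c8=8.
Step 26. [r3c4∈{6}] nothing but 6 survives at r3c4 ⇒ r3c4=6.
Step 27. [r2c3∈{3}] only 3 remains possible at r2c3 ⇒ r2c3=3.
Step 28. [r6c9∈{3}] r6c9 is down to just 3 ⇒ r6c9=3.
Step 29. [r7c8∈{2}] r7c8 has the single candidate 2, so r7c8=2.
Step 30. [r3c2∈{4}] r3c2 has the single candidate 4. So r3c2=4.
Step 31. [r5c1∈{1}] r5c1 is down to just 1 ⇒ r5c1=1.
Step 32. [r3c9∈{9}] r3c9's peers cover all but 9, so r3c9=9.
Step 33. [r4c2∈{3}] r4c2's peers cover all but 3. So r4c2=3.

Answer: 9 2 7 4 1 3 8 6 5 / 6 8 3 5 9 7 4 1 2 / 5 4 1 6 8 2 7 3 9 / 8 3 2 1 6 5 9 7 4 / 1 9 4 3 7 8 2 5 6 / 7 6 5 2 4 9 1 8 3 / 4 1 8 9 5 6 3 2 7 / 3 7 6 8 2 4 5 9 1 / 2 5 9 7 3 1 6 4 8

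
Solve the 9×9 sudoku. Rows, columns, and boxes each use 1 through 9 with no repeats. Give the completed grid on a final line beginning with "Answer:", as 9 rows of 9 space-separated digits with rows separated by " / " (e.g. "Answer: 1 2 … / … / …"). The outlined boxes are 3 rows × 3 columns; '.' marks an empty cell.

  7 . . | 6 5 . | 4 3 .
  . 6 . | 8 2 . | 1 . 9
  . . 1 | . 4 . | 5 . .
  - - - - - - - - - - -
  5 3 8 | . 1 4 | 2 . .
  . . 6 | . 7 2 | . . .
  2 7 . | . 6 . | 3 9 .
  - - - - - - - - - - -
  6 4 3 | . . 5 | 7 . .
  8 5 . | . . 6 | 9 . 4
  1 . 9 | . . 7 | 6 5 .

Step 1. [r6c9∈{1,5,8}] r6c9 is the only open cell in row 6 admitting 1, so r6c9=1.
Step 2. [r9c2∈{2}] only 2 remains possible at r9c2 ⇒ r9c2=2.
Step 3. [r5c4∈{3,5,9}] in row 5, 3 fits only at r5c4. So r5c4=3.
Step 4. [r3c4∈{7,9}] r3c4 is the only open cell in col 4 admitting 7, so r3c4=7.
Step 5. [r4c9∈{6,7}] r4c9 is the only open cell in col 9 admitting 7, so r4c9=7.
Step 6. [r3c9∈{2,6,8}] 6 has one home in col 9: r3c9 ⇒ r3c9=6.
Step 7. [r3c8∈{2,8}] in row 3, 2 fits only at r3c8, so r3c8=2.
Step 8. [r1c9∈{8}] r1c9 has the single candidate 8. So r1c9=8.
Step 9. [r1c2∈{9}] only 9 remains possible at r1c2. So r1c2=9.
Step 10. [r7c8∈{1,8}] r7c8 is the only open cell in box 9 admitting 8, so r7c8=8.
Step 11. [r7c4∈{1,2,9}] r7c4 is the only open cell in row 7 admitting 1 ⇒ r7c4=1.
Step 12. [r2c6∈{3}] r2c6's peers cover all but 3. So r2c6=3.
Step 13. [r2c1∈{4}] nothing but 4 survives at r2c1. So r2c1=4.
Step 14. [r9c5∈{3,8}] across row 9, 8 lands solely at r9c5. So r9c5=8.
Step 15. [r1c6∈{1}] r1c6 has the single candidate 1 ⇒ r1c6=1.
Step 16. [r5c9∈{5}] only 5 remains possible at r5c9 ⇒ r5c9=5.
Step 17. [r8c4∈{2}] r8c4 has the single candidate 2, so r8c4=2.
Step 18. [r9c4∈{4}] only 4 remains possible at r9c4. So r9c4=4.
Step 19. [r5c7∈{8}] r5c7's peers cover all but 8 ⇒ r5c7=8.
Step 20. [r3c6∈{9}] nothing but 9 survives at r3c6 ⇒ r3c6=9.
Step 21. [r2c3∈{5}] r2c3 has the single candidate 5. So r2c3=5.
Step 22. [r9c9∈{3}] r9c9 is down to just 3. So r9c9=3.
Step 23. [r6c4∈{5}] only 5 remains possible at r6c4, so r6c4=5.
Step 24. [r7c5∈{9}] r7c5 has the single candidate 9. So r7c5=9.
Step 25. [r7c9∈{2}] r7c9's peers cover all but 2. So r7c9=2.
Step 26. [r3c1∈{3}] r3c1 is down to just 3, so r3c1=3.
Step 27. [r5c8∈{4}] r5c8 has the single candidate 4, so r5c8=4.
Step 28. [r4c4∈{9}] nothing but 9 survives at r4c4. So r4c4=9.
Step 29. [r5c1∈{9}] r5c1's peers cover all but 9 ⇒ r5c1=9.
Step 30. [r6c3∈{4}] nothing but 4 survives at r6c3. So r6c3=4.
Step 31. [r8c5∈{3}] r8c5 has the single candidate 3. So r8c5=3.
Step 32. [r8c3∈{7}] r8c3's peers cover all but 7, so r8c3=7.
Step 33. [r5c2∈{1}] r5c2 has the single candidate 1 ⇒ r5c2=1.
Step 34. [r8c8∈{1}] r8c8's peers cover all but 1, so r8c8=1.
Step 35. [r1c3∈{2}] r1c3 has the single candidate 2, so r1c3=2.
Step 36. [r6c6∈{8}] nothing but 8 survives at r6c6, so r6c6=8.
Step 37. [r4c8∈{6}] r4c8 is down to just 6 ⇒ r4c8=6.
Step 38. [r2c8∈{7}] r2c8's peers cover all but 7 ⇒ r2c8=7.
Step 39. [r3c2∈{8}] r3c2 is down to just 8 ⇒ r3c2=8.

Answer: 7 9 2 6 5 1 4 3 8 / 4 6 5 8 2 3 1 7 9 / 3 8 1 7 4 9 5 2 6 / 5 3 8 9 1 4 2 6 7 / 9 1 6 3 7 2 8 4 5 / 2 7 4 5 6 8 3 9 1 / 6 4 3 1 9 5 7 8 2 / 8 5 7 2 3 6 9 1 4 / 1 2 9 4 8 7 6 5 3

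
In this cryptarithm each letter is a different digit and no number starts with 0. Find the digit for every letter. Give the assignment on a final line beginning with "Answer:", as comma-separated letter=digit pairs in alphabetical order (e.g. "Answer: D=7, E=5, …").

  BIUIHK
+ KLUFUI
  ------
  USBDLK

Step 1. [col 1: K + I ≡ K (mod 10)] column 1 reads K+I+carry(0)=K with nothing yet; with all letters distinct, none taken yet, the only value for I is 0 ⇒ I=0.
Step 2. [col 1: K + I ≡ K (mod 10)] column 1 (K + I ≡ K (mod 10), carry-in 0) doesn't pin K yet; pick K=3 and continue. So K=3.
Step 3. [col 2: H + U ≡ L (mod 10)] no forcing yet in column 2 (carry-in 0); U=7 is free and consistent — try it, so U=7.
Step 4. [col 2: H + U ≡ L (mod 10)] L=5 is one option consistent with column 2 (H + U ≡ L (mod 10), carry-in 0) — take it, so L=5.
Step 5. [col 2: H + U ≡ L (mod 10)] in column 2 we have H+U≡L with carry-in 0; given U=7, L=5 and digits 0,3,5,7 already taken and all letters distinct, that pins H to 8. So H=8.
Step 6. [col 3: I + F ≡ D (mod 10)] column 3 reads I+F+carry(1)=D with I=0; with digits 0,3,5,7,8 already taken and all letters distinct, the only value for F is 1 ⇒ F=1.
Step 7. [col 3: I + F ≡ D (mod 10)] from column 3 (I=0, F=1, carry-in 1, digits 0,1,3,5,7,8 already taken and all letters distinct): D must equal 2 ⇒ D=2.
Step 8. [col 4: U + U ≡ B (mod 10)] in column 4 we have U+U≡B with carry-in 0; given U=7 and digits 0,1,2,3,5,7,8 already taken and all letters distinct, that pins B to 4. So B=4.
Step 9. [col 5: I + L ≡ S (mod 10)] from column 5 (I=0, L=5, carry-in 1, digits 0,1,2,3,4,5,7,8 already taken and all letters distinct): S must equal 6. So S=6.

Answer: B=4, D=2, F=1, H=8, I=0, K=3, L=5, S=6, U=7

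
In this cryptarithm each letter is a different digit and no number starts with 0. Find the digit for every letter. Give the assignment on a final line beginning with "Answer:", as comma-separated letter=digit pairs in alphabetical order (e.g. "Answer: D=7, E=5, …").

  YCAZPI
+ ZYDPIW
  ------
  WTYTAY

Step 1. [col 1: I + W ≡ Y (mod 10)] several values work for W in column 1 (I + W ≡ Y (mod 10), carry-in 0); try W=9 ⇒ W=9.
Step 2. [col 1: I + W ≡ Y (mod 10)] several values work for Y in column 1 (I + W ≡ Y (mod 10), carry-in 0); try Y=1, so Y=1.
Step 3. [col 1: I + W ≡ Y (mod 10)] from column 1 (W=9, Y=1, carry-in 0, digits 1,9 already taken and all letters distinct): I must equal 2 ⇒ I=2.
Step 4. [col 2: P + I ≡ A (mod 10)] A=6 is one option consistent with column 2 (P + I ≡ A (mod 10), carry-in 1) — take it. So A=6.
Step 5. [col 2: P + I ≡ A (mod 10)] in column 2 we have P+I≡A with carry-in 1; given I=2, A=6 and digits 1,2,6,9 already taken and all letters distinct, that pins P to 3, so P=3.
Step 6. [col 3: Z + P ≡ T (mod 10)] column 3 (Z + P ≡ T (mod 10), carry-in 0) doesn't pin Z yet; pick Z=7 and continue, so Z=7.
Step 7. [col 3: Z + P ≡ T (mod 10)] column 3 reads Z+P+carry(0)=T with Z=7, P=3; with digits 1,2,3,6,7,9 already taken and all letters distinct, the only value for T is 0, so T=0.
Step 8. [col 4: A + D ≡ Y (mod 10)] column 4: given A=6, Y=1, carry-in 1, and digits 0,1,2,3,6,7,9 already taken and all letters distinct, A+D≡Y (mod 10) forces D=4 ⇒ D=4.
Step 9. [col 5: C + Y ≡ T (mod 10)] from column 5 (Y=1, T=0, carry-in 1, digits 0,1,2,3,4,6,7,9 already taken and all letters distinct): C must equal 8. So C=8.

Answer: A=6, C=8, D=4, I=2, P=3, T=0, W=9, Y=1, Z=7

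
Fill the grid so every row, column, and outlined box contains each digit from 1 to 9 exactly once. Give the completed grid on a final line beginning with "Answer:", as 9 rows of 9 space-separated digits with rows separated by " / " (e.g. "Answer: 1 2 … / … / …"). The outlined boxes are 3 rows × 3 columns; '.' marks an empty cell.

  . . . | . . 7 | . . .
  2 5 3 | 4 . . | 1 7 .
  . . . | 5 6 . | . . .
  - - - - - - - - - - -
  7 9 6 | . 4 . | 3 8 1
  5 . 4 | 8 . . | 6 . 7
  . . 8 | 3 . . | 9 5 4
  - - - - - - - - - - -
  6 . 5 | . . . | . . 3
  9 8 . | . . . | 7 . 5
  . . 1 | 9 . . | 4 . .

Step 1. [r5c8∈{2}] only 2 remains possible at r5c8, so r5c8=2.
Step 2. [r6c1∈{1}] r6c1 has the single candidate 1, so r6c1=1.
Step 3. [r4c4∈{2}] r4c4 has the single candidate 2, so r4c4=2.
Step 4. [r8c6∈{1,2,3,4,6}] row 8 places 4 nowhere but r8c6, so r8c6=4.
Step 5. [r8c5∈{1,2,3}] r8c5 is the only open cell in row 8 admitting 3 ⇒ r8c5=3.
Step 6. [r1c4∈{1}] only 1 remains possible at r1c4. So r1c4=1.
Step 7. [r2c9∈{6,8,9}] in row 2, 6 fits only at r2c9 ⇒ r2c9=6.
Step 8. [r3c6∈{2,3,8,9}] r3c6 is the only open cell in col 6 admitting 3. So r3c6=3.
Step 9. [r1c5∈{2,8,9}] in box 2, 2 fits only at r1c5. So r1c5=2.
Step 10. [r7c2∈{2,4,7}] in row 7, 4 fits only at r7c2, so r7c2=4.
Step 11. [r9c2∈{2,3,7}] box 7 places 7 nowhere but r9c2, so r9c2=7.
Step 12. [r1c3∈{9}] r1c3's peers cover all but 9 ⇒ r1c3=9.
Step 13. [r1c9∈{8}] r1c9 is down to just 8. So r1c9=8.
Step 14. [r9c9∈{2}] r9c9's peers cover all but 2, so r9c9=2.
Step 15. [r9c5∈{5,8}] 5 has one home in col 5: r9c5 ⇒ r9c5=5.
Step 16. [r9c6∈{6,8}] 8 has one home in row 9: r9c6 ⇒ r9c6=8.
Step 17. [r1c1∈{4}] only 4 remains possible at r1c1 ⇒ r1c1=4.
Step 18. [r7c8∈{1,9}] r7c8 is the only open cell in row 7 admitting 9. So r7c8=9.
Step 19. [r2c6∈{9}] r2c6 is down to just 9, so r2c6=9.
Step 20. [r5c6∈{1}] only 1 remains possible at r5c6. So r5c6=1.
Step 21. [r7c5∈{1,7}] across row 7, 1 lands solely at r7c5. So r7c5=1.
Step 22. [r9c8∈{6}] r9c8 has the single candidate 6 ⇒ r9c8=6.
Step 23. [r9c1∈{3}] r9c1's peers cover all but 3, so r9c1=3.
Step 24. [r5c2∈{3}] r5c2 has the single candidate 3, so r5c2=3.
Step 25. [r3c2∈{1}] r3c2 is down to just 1, so r3c2=1.
Step 26. [r6c2∈{2}] r6c2 is down to just 2 ⇒ r6c2=2.
Step 27. [r1c7∈{5}] nothing but 5 survives at r1c7 ⇒ r1c7=5.
Step 28. [r1c8∈{3}] r1c8 has the single candidate 3, so r1c8=3.
Step 29. [r8c8∈{1}] r8c8's peers cover all but 1 ⇒ r8c8=1.
Step 30. [r4c6∈{5}] r4c6's peers cover all but 5, so r4c6=5.
Step 31. [r3c9∈{9}] only 9 remains possible at r3c9 ⇒ r3c9=9.
Step 32. [r5c5∈{9}] r5c5's peers cover all but 9, so r5c5=9.
Step 33. [r7c4∈{7}] r7c4's peers cover all but 7, so r7c4=7.
Step 34. [r3c7∈{2}] r3c7 has the single candidate 2 ⇒ r3c7=2.
Step 35. [r3c8∈{4}] nothing but 4 survives at r3c8, so r3c8=4.
Step 36. [r6c6∈{6}] r6c6's peers cover all but 6, so r6c6=6.
Step 37. [r6c5∈{7}] only 7 remains possible at r6c5 ⇒ r6c5=7.
Step 38. [r8c4∈{6}] r8c4's peers cover all but 6, so r8c4=6.
Step 39. [r7c6∈{2}] r7c6's peers cover all but 2. So r7c6=2.
Step 40. [r7c7∈{8}] r7c7 has the single candidate 8. So r7c7=8.
Step 41. [r8c3∈{2}] nothing but 2 survives at r8c3. So r8c3=2.
Step 42. [r3c1∈{8}] r3c1 is down to just 8 ⇒ r3c1=8.
Step 43. [r1c2∈{6}] r1c2 has the single candidate 6, so r1c2=6.
Step 44. [r3c3∈{7}] r3c3 has the single candidate 7, so r3c3=7.
Step 45. [r2c5∈{8}] r2c5's peers cover all but 8, so r2c5=8.

Answer: 4 6 9 1 2 7 5 3 8 / 2 5 3 4 8 9 1 7 6 / 8 1 7 5 6 3 2 4 9 / 7 9 6 2 4 5 3 8 1 / 5 3 4 8 9 1 6 2 7 / 1 2 8 3 7 6 9 5 4 / 6 4 5 7 1 2 8 9 3 / 9 8 2 6 3 4 7 1 5 / 3 7 1 9 5 8 4 6 2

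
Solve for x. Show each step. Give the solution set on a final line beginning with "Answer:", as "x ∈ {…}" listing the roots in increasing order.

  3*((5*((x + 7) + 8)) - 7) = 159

Step 1. [3*((5*((x + 7) + 8)) - 7) = 159] leading coefficient 3: divide by 3 ⇒ div: (5*((x + 7) + 8)) - 7 = 53.
Step 2. [(5*((x + 7) + 8)) - 7 = 53] -7 is outermost — add 7 both sides. So sub: 5*((x + 7) + 8) = 60.
Step 3. [5*((x + 7) + 8) = 60] 5 out front; divide by 5. So div: (x + 7) + 8 = 12.
Step 4. [(x + 7) + 8 = 12] 8 comes off first (subtract 8) ⇒ sub: x + 7 = 4.
Step 5. [x + 7 = 4] peel the +7: subtract 7 from each side, so sub: x = -3.

Answer: x ∈ {-3}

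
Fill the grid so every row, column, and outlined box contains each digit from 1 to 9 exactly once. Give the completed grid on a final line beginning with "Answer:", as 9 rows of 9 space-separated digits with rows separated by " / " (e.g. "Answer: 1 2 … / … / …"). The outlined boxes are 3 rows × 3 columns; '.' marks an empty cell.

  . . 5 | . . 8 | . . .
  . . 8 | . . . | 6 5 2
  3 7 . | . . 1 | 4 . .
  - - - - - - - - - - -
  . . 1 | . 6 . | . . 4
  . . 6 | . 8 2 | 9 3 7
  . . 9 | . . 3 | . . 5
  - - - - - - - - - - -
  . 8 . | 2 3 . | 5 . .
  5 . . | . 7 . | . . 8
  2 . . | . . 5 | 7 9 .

Step 1. [r5c1∈{4}] r5c1 has the single candidate 4, so r5c1=4.
Step 2. [r3c4∈{5,6,9}] in row 3, 6 fits only at r3c4. So r3c4=6.
Step 3. [r5c4∈{1,5}] in row 5, 1 fits only at r5c4 ⇒ r5c4=1.
Step 4. [r6c8∈{1,2,6,8}] 6 has one home in row 6: r6c8 ⇒ r6c8=6.
Step 5. [r6c5∈{4}] only 4 remains possible at r6c5 ⇒ r6c5=4.
Step 6. [r2c5∈{9}] r2c5 has the single candidate 9 ⇒ r2c5=9.
Step 7. [r6c4∈{7}] nothing but 7 survives at r6c4, so r6c4=7.
Step 8. [r4c2∈{2,3,5}] r4c2 is the only open cell in row 4 admitting 3 ⇒ r4c2=3.
Step 9. [r2c1∈{1}] r2c1 has the single candidate 1. So r2c1=1.
Step 10. [r2c2∈{4}] r2c2 has the single candidate 4 ⇒ r2c2=4.
Step 11. [r6c7∈{1,2,8}] in row 6, 1 fits only at r6c7 ⇒ r6c7=1.
Step 12. [r1c7∈{3}] r1c7 is down to just 3, so r1c7=3.
Step 13. [r4c7∈{2,8}] 8 has one home in col 7: r4c7, so r4c7=8.
Step 14. [r9c9∈{1,3,6}] r9c9 is the only open cell in col 9 admitting 3, so r9c9=3.
Step 15. [r9c2∈{1,6}] across row 9, 6 lands solely at r9c2, so r9c2=6.
Step 16. [r8c6∈{4,6,9}] across row 8, 6 lands solely at r8c6, so r8c6=6.
Step 17. [r7c6∈{4,9}] in col 6, 4 fits only at r7c6. So r7c6=4.
Step 18. [r7c1∈{7,9}] across row 7, 9 lands solely at r7c1. So r7c1=9.
Step 19. [r7c8∈{1}] r7c8 is down to just 1, so r7c8=1.
Step 20. [r3c3∈{2}] r3c3 is down to just 2, so r3c3=2.
Step 21. [r8c8∈{2,4}] across col 8, 4 lands solely at r8c8, so r8c8=4.
Step 22. [r4c4∈{5,9}] row 4 places 5 nowhere but r4c4. So r4c4=5.
Step 23. [r1c2∈{9}] r1c2 is down to just 9, so r1c2=9.
Step 24. [r9c3∈{4}] r9c3 has the single candidate 4. So r9c3=4.
Step 25. [r1c4∈{4}] only 4 remains possible at r1c4, so r1c4=4.
Step 26. [r1c9∈{1}] r1c9's peers cover all but 1, so r1c9=1.
Step 27. [r6c2∈{2}] only 2 remains possible at r6c2, so r6c2=2.
Step 28. [r4c1∈{7}] only 7 remains possible at r4c1. So r4c1=7.
Step 29. [r9c4∈{8}] r9c4 is down to just 8. So r9c4=8.
Step 30. [r3c9∈{9}] r3c9 is down to just 9. So r3c9=9.
Step 31. [r1c8∈{7}] r1c8 has the single candidate 7. So r1c8=7.
Step 32. [r2c4∈{3}] only 3 remains possible at r2c4, so r2c4=3.
Step 33. [r3c5∈{5}] r3c5's peers cover all but 5 ⇒ r3c5=5.
Step 34. [r7c3∈{7}] r7c3 has the single candidate 7, so r7c3=7.
Step 35. [r2c6∈{7}] r2c6's peers cover all but 7. So r2c6=7.
Step 36. [r5c2∈{5}] r5c2's peers cover all but 5, so r5c2=5.
Step 37. [r1c1∈{6}] nothing but 6 survives at r1c1, so r1c1=6.
Step 38. [r8c7∈{2}] r8c7 has the single candidate 2, so r8c7=2.
Step 39. [r9c5∈{1}] only 1 remains possible at r9c5. So r9c5=1.
Step 40. [r4c6∈{9}] only 9 remains possible at r4c6. So r4c6=9.
Step 41. [r8c2∈{1}] r8c2 is down to just 1, so r8c2=1.
Step 42. [r8c3∈{3}] r8c3 is down to just 3, so r8c3=3.
Step 43. [r7c9∈{6}] r7c9's peers cover all but 6, so r7c9=6.
Step 44. [r3c8∈{8}] r3c8 has the single candidate 8. So r3c8=8.
Step 45. [r4c8∈{2}] r4c8 has the single candidate 2. So r4c8=2.
Step 46. [r1c5∈{2}] nothing but 2 survives at r1c5, so r1c5=2.
Step 47. [r6c1∈{8}] only 8 remains possible at r6c1 ⇒ r6c1=8.
Step 48. [r8c4∈{9}] only 9 remains possible at r8c4. So r8c4=9.

Answer: 6 9 5 4 2 8 3 7 1 / 1 4 8 3 9 7 6 5 2 / 3 7 2 6 5 1 4 8 9 / 7 3 1 5 6 9 8 2 4 / 4 5 6 1 8 2 9 3 7 / 8 2 9 7 4 3 1 6 5 / 9 8 7 2 3 4 5 1 6 / 5 1 3 9 7 6 2 4 8 / 2 6 4 8 1 5 7 9 3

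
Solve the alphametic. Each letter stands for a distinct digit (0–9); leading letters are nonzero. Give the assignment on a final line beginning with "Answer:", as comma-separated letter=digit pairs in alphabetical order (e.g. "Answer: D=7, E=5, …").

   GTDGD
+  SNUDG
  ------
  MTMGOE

Step 1. [M] M is the leading digit of a 6-digit sum of two 5-digit numbers; the final carry is exactly 1, so M=1.
Step 2. [col 1: D + G ≡ E (mod 10)] G=8 is one option consistent with column 1 (D + G ≡ E (mod 10), carry-in 0) — take it ⇒ G=8.
Step 3. [col 1: D + G ≡ E (mod 10)] no forcing yet in column 1 (carry-in 0); E=5 is free and consistent — try it. So E=5.
Step 4. [col 1: D + G ≡ E (mod 10)] from column 1 (G=8, E=5, carry-in 0, digits 1,5,8 already taken and all letters distinct): D must equal 7. So D=7.
Step 5. [col 2: G + D ≡ O (mod 10)] in column 2 we have G+D≡O with carry-in 1; given G=8, D=7 and digits 1,5,7,8 already taken and all letters distinct, that pins O to 6, so O=6.
Step 6. [col 3: D + U ≡ G (mod 10)] column 3: given D=7, G=8, carry-in 1, and digits 1,5,6,7,8 already taken and all letters distinct, D+U≡G (mod 10) forces U=0 ⇒ U=0.
Step 7. [col 4: T + N ≡ M (mod 10)] no forcing yet in column 4 (carry-in 0); T=2 is free and consistent — try it. So T=2.
Step 8. [col 4: T + N ≡ M (mod 10)] in column 4 we have T+N≡M with carry-in 0; given T=2, M=1 and digits 0,1,2,5,6,7,8 already taken and all letters distinct, that pins N to 9 ⇒ N=9.
Step 9. [col 5: G + S ≡ T (mod 10)] in column 5 we have G+S≡T with carry-in 1; given G=8, T=2 and digits 0,1,2,5,6,7,8,9 already taken and all letters distinct, that pins S to 3. So S=3.

Answer: D=7, E=5, G=8, M=1, N=9, O=6, S=3, T=2, U=0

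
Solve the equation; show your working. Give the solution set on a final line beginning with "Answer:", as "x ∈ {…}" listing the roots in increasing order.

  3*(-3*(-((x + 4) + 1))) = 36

Step 1. [3*(-3*(-((x + 4) + 1))) = 36] LHS = 3·(…); ÷3 both sides. So div: -3*(-((x + 4) + 1)) = 12.
Step 2. [-3*(-((x + 4) + 1)) = 12] -3·(inner) — divide through by -3. So div: -((x + 4) + 1) = -4.
Step 3. [-((x + 4) + 1) = -4] LHS negated; negate both sides, so neg: (x + 4) + 1 = 4.
Step 4. [(x + 4) + 1 = 4] peel the +1: subtract 1 from each side, so sub: x + 4 = 3.
Step 5. [x + 4 = 3] 4 comes off first (subtract 4). So sub: x = -1.

Answer: x ∈ {-1}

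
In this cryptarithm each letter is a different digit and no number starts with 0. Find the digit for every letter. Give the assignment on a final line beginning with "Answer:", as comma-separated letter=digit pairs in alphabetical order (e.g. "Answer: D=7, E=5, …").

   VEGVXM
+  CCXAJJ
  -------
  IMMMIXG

Step 1. [col 1: M + J ≡ G (mod 10)] column 1 (M + J ≡ G (mod 10), carry-in 0) doesn't pin M yet; pick M=3 and continue, so M=3.
Step 2. [col 1: M + J ≡ G (mod 10)] column 1 (M + J ≡ G (mod 10), carry-in 0) doesn't pin G yet; pick G=2 and continue ⇒ G=2.
Step 3. [I] the sum has 7 digits but both addends have 6; that extra leading digit I is the final carry, namely 1, so I=1.
Step 4. [col 1: M + J ≡ G (mod 10)] in column 1 we have M+J≡G with carry-in 0; given M=3, G=2 and digits 1,2,3 already taken and all letters distinct, that pins J to 9. So J=9.
Step 5. [col 2: X + J ≡ X (mod 10)] no forcing yet in column 2 (carry-in 1); X=0 is free and consistent — try it. So X=0.
Step 6. [col 3: V + A ≡ I (mod 10)] V=4 is one option consistent with column 3 (V + A ≡ I (mod 10), carry-in 1) — take it. So V=4.
Step 7. [col 3: V + A ≡ I (mod 10)] column 3: given V=4, I=1, carry-in 1, and digits 0,1,2,3,4,9 already taken and all letters distinct, V+A≡I (mod 10) forces A=6, so A=6.
Step 8. [col 5: E + C ≡ M (mod 10)] column 5 (E + C ≡ M (mod 10), carry-in 0) doesn't pin C yet; pick C=8 and continue, so C=8.
Step 9. [col 5: E + C ≡ M (mod 10)] column 5: given C=8, M=3, carry-in 0, and digits 0,1,2,3,4,6,8,9 already taken and all letters distinct, E+C≡M (mod 10) forces E=5. So E=5.

Answer: A=6, C=8, E=5, G=2, I=1, J=9, M=3, V=4, X=0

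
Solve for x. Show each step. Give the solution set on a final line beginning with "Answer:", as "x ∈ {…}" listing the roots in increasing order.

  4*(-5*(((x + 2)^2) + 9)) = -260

Step 1. [4*(-5*(((x + 2)^2) + 9)) = -260] 4·(inner) — divide through by 4. So div: -5*(((x + 2)^2) + 9) = -65.
Step 2. [-5*(((x + 2)^2) + 9) = -65] -5 out front; divide by -5. So div: ((x + 2)^2) + 9 = 13.
Step 3. [((x + 2)^2) + 9 = 13] subtract 9: x sits inside (… + 9), so sub: (x + 2)^2 = 4.
Step 4. [(x + 2)^2 = 4] √ both sides: 4 ≥ 0 gives two branches. So sqrt: x + 2 = 2 or -2.
Step 5. [x + 2 = 2 or -2] 2 comes off first (subtract 2). So sub: x = 0 or -4.

Answer: x ∈ {-4, 0}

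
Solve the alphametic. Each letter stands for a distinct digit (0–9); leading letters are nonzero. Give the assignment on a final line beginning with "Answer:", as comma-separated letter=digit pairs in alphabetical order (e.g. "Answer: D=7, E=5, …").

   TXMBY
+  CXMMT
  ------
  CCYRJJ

Step 1. [col 1: Y + T ≡ J (mod 10)] T=9 is one option consistent with column 1 (Y + T ≡ J (mod 10), carry-in 0) — take it, so T=9.
Step 2. [col 1: Y + T ≡ J (mod 10)] no forcing yet in column 1 (carry-in 0); Y=3 is free and consistent — try it, so Y=3.
Step 3. [C] adding two 5-digit numbers gives at most 5+1 digits, and here it does — C is that final carry and must be 1, so C=1.
Step 4. [col 1: Y + T ≡ J (mod 10)] column 1 reads Y+T+carry(0)=J with Y=3, T=9; with digits 1,3,9 already taken and all letters distinct, the only value for J is 2 ⇒ J=2.
Step 5. [col 2: B + M ≡ J (mod 10)] several values work for M in column 2 (B + M ≡ J (mod 10), carry-in 1); try M=7 ⇒ M=7.
Step 6. [col 2: B + M ≡ J (mod 10)] column 2: given M=7, J=2, carry-in 1, and digits 1,2,3,7,9 already taken and all letters distinct, B+M≡J (mod 10) forces B=4 ⇒ B=4.
Step 7. [col 3: M + M ≡ R (mod 10)] from column 3 (M=7, carry-in 1, digits 1,2,3,4,7,9 already taken and all letters distinct): R must equal 5, so R=5.
Step 8. [col 4: X + X ≡ Y (mod 10)] in column 4 we have X+X≡Y with carry-in 1; given Y=3 and digits 1,2,3,4,5,7,9 already taken and all letters distinct, that pins X to 6, so X=6.

Answer: B=4, C=1, J=2, M=7, R=5, T=9, X=6, Y=3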